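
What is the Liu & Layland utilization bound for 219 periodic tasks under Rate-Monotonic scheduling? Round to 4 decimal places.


Compute 2^(1/219) = 1.0031700697
Subtract 1: 1.0031700697 - 1 = 0.0031700697
Multiply by n: 219 * 0.0031700697 = 0.6942452643
Round to 4 dp: 0.6942

0.6942


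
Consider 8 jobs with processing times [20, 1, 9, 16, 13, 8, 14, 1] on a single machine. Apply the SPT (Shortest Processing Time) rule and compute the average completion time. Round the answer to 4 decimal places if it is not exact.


Sort jobs by processing time (SPT order): [1, 1, 8, 9, 13, 14, 16, 20]
Compute completion times sequentially:
  Job 1: processing = 1, completes at 1
  Job 2: processing = 1, completes at 2
  Job 3: processing = 8, completes at 10
  Job 4: processing = 9, completes at 19
  Job 5: processing = 13, completes at 32
  Job 6: processing = 14, completes at 46
  Job 7: processing = 16, completes at 62
  Job 8: processing = 20, completes at 82
Sum of completion times = 254
Average completion time = 254/8 = 31.75

31.75


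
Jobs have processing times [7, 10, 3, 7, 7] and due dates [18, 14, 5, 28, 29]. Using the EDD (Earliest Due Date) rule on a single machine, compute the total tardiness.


Sort by due date (EDD order): [(3, 5), (10, 14), (7, 18), (7, 28), (7, 29)]
Compute completion times and tardiness:
  Job 1: p=3, d=5, C=3, tardiness=max(0,3-5)=0
  Job 2: p=10, d=14, C=13, tardiness=max(0,13-14)=0
  Job 3: p=7, d=18, C=20, tardiness=max(0,20-18)=2
  Job 4: p=7, d=28, C=27, tardiness=max(0,27-28)=0
  Job 5: p=7, d=29, C=34, tardiness=max(0,34-29)=5
Total tardiness = 7

7


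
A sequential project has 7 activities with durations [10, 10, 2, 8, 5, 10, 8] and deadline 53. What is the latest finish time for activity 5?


LF(activity 5) = deadline - sum of successor durations
Successors: activities 6 through 7 with durations [10, 8]
Sum of successor durations = 18
LF = 53 - 18 = 35

35


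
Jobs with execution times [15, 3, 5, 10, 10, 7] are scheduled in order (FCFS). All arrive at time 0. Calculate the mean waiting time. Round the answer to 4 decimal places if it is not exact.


FCFS order (as given): [15, 3, 5, 10, 10, 7]
Waiting times:
  Job 1: wait = 0
  Job 2: wait = 15
  Job 3: wait = 18
  Job 4: wait = 23
  Job 5: wait = 33
  Job 6: wait = 43
Sum of waiting times = 132
Average waiting time = 132/6 = 22.0

22.0


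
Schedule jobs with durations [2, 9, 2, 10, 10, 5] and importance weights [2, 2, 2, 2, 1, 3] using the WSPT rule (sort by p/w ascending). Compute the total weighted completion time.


Compute p/w ratios and sort ascending (WSPT): [(2, 2), (2, 2), (5, 3), (9, 2), (10, 2), (10, 1)]
Compute weighted completion times:
  Job (p=2,w=2): C=2, w*C=2*2=4
  Job (p=2,w=2): C=4, w*C=2*4=8
  Job (p=5,w=3): C=9, w*C=3*9=27
  Job (p=9,w=2): C=18, w*C=2*18=36
  Job (p=10,w=2): C=28, w*C=2*28=56
  Job (p=10,w=1): C=38, w*C=1*38=38
Total weighted completion time = 169

169


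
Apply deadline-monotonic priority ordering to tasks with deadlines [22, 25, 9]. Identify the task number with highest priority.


Sort tasks by relative deadline (ascending):
  Task 3: deadline = 9
  Task 1: deadline = 22
  Task 2: deadline = 25
Priority order (highest first): [3, 1, 2]
Highest priority task = 3

3


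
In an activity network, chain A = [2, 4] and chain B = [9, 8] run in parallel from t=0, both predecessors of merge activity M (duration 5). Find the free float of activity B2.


ES(B2) = sum of predecessors on chain B = 9
EF(B2) = ES + duration = 9 + 8 = 17
Successor of B2 is M. ES(M) = max(sum(A), sum(B)) = max(6, 17) = 17
Free float = ES(successor) - EF(current) = 17 - 17 = 0

0


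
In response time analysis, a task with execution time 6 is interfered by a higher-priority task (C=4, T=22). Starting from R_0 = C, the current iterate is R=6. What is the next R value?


R_next = C + ceil(R_prev / T_hp) * C_hp
ceil(6 / 22) = ceil(0.2727) = 1
Interference = 1 * 4 = 4
R_next = 6 + 4 = 10

10


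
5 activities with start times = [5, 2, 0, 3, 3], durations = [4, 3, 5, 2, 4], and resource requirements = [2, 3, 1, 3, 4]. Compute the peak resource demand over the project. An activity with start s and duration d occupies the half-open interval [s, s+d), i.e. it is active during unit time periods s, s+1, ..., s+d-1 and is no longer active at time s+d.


Each activity i is active on [start_i, start_i + duration_i).
Compute total resource usage per time slot:
  t=0: active resources = [1], total = 1
  t=1: active resources = [1], total = 1
  t=2: active resources = [3, 1], total = 4
  t=3: active resources = [3, 1, 3, 4], total = 11
  t=4: active resources = [3, 1, 3, 4], total = 11
  t=5: active resources = [2, 4], total = 6
  t=6: active resources = [2, 4], total = 6
  t=7: active resources = [2], total = 2
  t=8: active resources = [2], total = 2
Peak resource demand = 11

11


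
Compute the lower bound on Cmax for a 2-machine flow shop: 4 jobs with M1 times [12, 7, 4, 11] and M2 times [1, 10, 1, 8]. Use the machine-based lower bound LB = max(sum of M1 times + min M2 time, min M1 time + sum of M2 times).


LB1 = sum(M1 times) + min(M2 times) = 34 + 1 = 35
LB2 = min(M1 times) + sum(M2 times) = 4 + 20 = 24
Lower bound = max(LB1, LB2) = max(35, 24) = 35

35


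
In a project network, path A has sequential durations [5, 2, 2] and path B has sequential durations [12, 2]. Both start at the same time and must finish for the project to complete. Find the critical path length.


Path A total = 5 + 2 + 2 = 9
Path B total = 12 + 2 = 14
Critical path = longest path = max(9, 14) = 14

14


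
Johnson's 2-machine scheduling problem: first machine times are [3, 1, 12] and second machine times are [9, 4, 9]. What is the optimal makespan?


Apply Johnson's rule:
  Group 1 (a <= b): [(2, 1, 4), (1, 3, 9)]
  Group 2 (a > b): [(3, 12, 9)]
Optimal job order: [2, 1, 3]
Schedule:
  Job 2: M1 done at 1, M2 done at 5
  Job 1: M1 done at 4, M2 done at 14
  Job 3: M1 done at 16, M2 done at 25
Makespan = 25

25


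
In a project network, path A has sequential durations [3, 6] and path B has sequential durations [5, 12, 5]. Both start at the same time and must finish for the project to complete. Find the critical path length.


Path A total = 3 + 6 = 9
Path B total = 5 + 12 + 5 = 22
Critical path = longest path = max(9, 22) = 22

22


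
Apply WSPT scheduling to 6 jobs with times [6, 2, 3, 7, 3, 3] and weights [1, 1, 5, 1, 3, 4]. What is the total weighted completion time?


Compute p/w ratios and sort ascending (WSPT): [(3, 5), (3, 4), (3, 3), (2, 1), (6, 1), (7, 1)]
Compute weighted completion times:
  Job (p=3,w=5): C=3, w*C=5*3=15
  Job (p=3,w=4): C=6, w*C=4*6=24
  Job (p=3,w=3): C=9, w*C=3*9=27
  Job (p=2,w=1): C=11, w*C=1*11=11
  Job (p=6,w=1): C=17, w*C=1*17=17
  Job (p=7,w=1): C=24, w*C=1*24=24
Total weighted completion time = 118

118


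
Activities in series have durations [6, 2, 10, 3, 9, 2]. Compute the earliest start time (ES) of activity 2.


Activity 2 starts after activities 1 through 1 complete.
Predecessor durations: [6]
ES = 6 = 6

6


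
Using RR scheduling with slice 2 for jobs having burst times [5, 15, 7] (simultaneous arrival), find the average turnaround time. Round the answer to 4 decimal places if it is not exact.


Time quantum = 2
Execution trace:
  J1 runs 2 units, time = 2
  J2 runs 2 units, time = 4
  J3 runs 2 units, time = 6
  J1 runs 2 units, time = 8
  J2 runs 2 units, time = 10
  J3 runs 2 units, time = 12
  J1 runs 1 units, time = 13
  J2 runs 2 units, time = 15
  J3 runs 2 units, time = 17
  J2 runs 2 units, time = 19
  J3 runs 1 units, time = 20
  J2 runs 2 units, time = 22
  J2 runs 2 units, time = 24
  J2 runs 2 units, time = 26
  J2 runs 1 units, time = 27
Finish times: [13, 27, 20]
Average turnaround = 60/3 = 20.0

20.0


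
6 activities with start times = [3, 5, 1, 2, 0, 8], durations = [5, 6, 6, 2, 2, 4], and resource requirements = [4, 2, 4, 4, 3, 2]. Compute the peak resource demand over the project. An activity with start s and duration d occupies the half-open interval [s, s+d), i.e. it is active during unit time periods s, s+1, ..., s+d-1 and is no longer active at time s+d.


Each activity i is active on [start_i, start_i + duration_i).
Compute total resource usage per time slot:
  t=0: active resources = [3], total = 3
  t=1: active resources = [4, 3], total = 7
  t=2: active resources = [4, 4], total = 8
  t=3: active resources = [4, 4, 4], total = 12
  t=4: active resources = [4, 4], total = 8
  t=5: active resources = [4, 2, 4], total = 10
  t=6: active resources = [4, 2, 4], total = 10
  t=7: active resources = [4, 2], total = 6
  t=8: active resources = [2, 2], total = 4
  t=9: active resources = [2, 2], total = 4
  t=10: active resources = [2, 2], total = 4
  t=11: active resources = [2], total = 2
Peak resource demand = 12

12


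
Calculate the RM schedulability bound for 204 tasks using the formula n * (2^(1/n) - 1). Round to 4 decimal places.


Compute 2^(1/204) = 1.0034035593
Subtract 1: 1.0034035593 - 1 = 0.0034035593
Multiply by n: 204 * 0.0034035593 = 0.6943260972
Round to 4 dp: 0.6943

0.6943


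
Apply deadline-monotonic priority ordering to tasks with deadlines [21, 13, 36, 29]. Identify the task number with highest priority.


Sort tasks by relative deadline (ascending):
  Task 2: deadline = 13
  Task 1: deadline = 21
  Task 4: deadline = 29
  Task 3: deadline = 36
Priority order (highest first): [2, 1, 4, 3]
Highest priority task = 2

2


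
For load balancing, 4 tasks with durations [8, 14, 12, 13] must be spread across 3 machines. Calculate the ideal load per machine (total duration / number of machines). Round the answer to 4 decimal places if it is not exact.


Total processing time = 8 + 14 + 12 + 13 = 47
Number of machines = 3
Ideal balanced load = 47 / 3 = 15.6667

15.6667


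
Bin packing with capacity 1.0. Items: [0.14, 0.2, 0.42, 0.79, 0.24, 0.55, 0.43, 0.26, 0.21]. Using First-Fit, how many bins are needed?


Place items sequentially using First-Fit:
  Item 0.14 -> new Bin 1
  Item 0.2 -> Bin 1 (now 0.34)
  Item 0.42 -> Bin 1 (now 0.76)
  Item 0.79 -> new Bin 2
  Item 0.24 -> Bin 1 (now 1.0)
  Item 0.55 -> new Bin 3
  Item 0.43 -> Bin 3 (now 0.98)
  Item 0.26 -> new Bin 4
  Item 0.21 -> Bin 2 (now 1.0)
Total bins used = 4

4


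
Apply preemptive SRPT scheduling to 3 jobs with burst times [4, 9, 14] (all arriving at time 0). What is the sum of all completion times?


Since all jobs arrive at t=0, SRPT equals SPT ordering.
SPT order: [4, 9, 14]
Completion times:
  Job 1: p=4, C=4
  Job 2: p=9, C=13
  Job 3: p=14, C=27
Total completion time = 4 + 13 + 27 = 44

44


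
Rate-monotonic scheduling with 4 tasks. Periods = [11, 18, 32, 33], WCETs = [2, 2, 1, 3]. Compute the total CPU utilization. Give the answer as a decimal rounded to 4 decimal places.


Compute individual utilizations (exact fractions):
  Task 1: C/T = 2/11 (approx. 0.1818)
  Task 2: C/T = 2/18 = 1/9 (approx. 0.1111)
  Task 3: C/T = 1/32 (approx. 0.0313)
  Task 4: C/T = 3/33 = 1/11 (approx. 0.0909)
Total utilization U = 2/11 + 1/9 + 1/32 + 1/11 = 1315/3168
Rounded to 4 decimal places: U = 0.4151
RM (Liu & Layland) bound for 4 tasks = 0.756828; compare with U = 1315/3168 (approx. 0.415088)
U <= bound, so schedulable by RM sufficient condition.

0.4151


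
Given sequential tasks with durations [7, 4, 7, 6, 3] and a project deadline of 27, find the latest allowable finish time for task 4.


LF(activity 4) = deadline - sum of successor durations
Successors: activities 5 through 5 with durations [3]
Sum of successor durations = 3
LF = 27 - 3 = 24

24


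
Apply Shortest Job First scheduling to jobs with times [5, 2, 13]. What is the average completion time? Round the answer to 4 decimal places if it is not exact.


SJF order (ascending): [2, 5, 13]
Completion times:
  Job 1: burst=2, C=2
  Job 2: burst=5, C=7
  Job 3: burst=13, C=20
Average completion = 29/3 = 9.6667

9.6667


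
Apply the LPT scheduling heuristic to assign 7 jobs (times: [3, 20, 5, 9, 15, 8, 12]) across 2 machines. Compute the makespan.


Sort jobs in decreasing order (LPT): [20, 15, 12, 9, 8, 5, 3]
Assign each job to the least loaded machine:
  Machine 1: jobs [20, 9, 5, 3], load = 37
  Machine 2: jobs [15, 12, 8], load = 35
Makespan = max load = 37

37


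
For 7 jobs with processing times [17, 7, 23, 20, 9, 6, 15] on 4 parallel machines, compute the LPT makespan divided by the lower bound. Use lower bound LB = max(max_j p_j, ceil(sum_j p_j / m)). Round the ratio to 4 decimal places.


LPT order: [23, 20, 17, 15, 9, 7, 6]
Machine loads after assignment: [23, 26, 24, 24]
LPT makespan = 26
Lower bound = max(max_job, ceil(total/4)) = max(23, 25) = 25
Ratio = 26 / 25 = 1.04

1.04


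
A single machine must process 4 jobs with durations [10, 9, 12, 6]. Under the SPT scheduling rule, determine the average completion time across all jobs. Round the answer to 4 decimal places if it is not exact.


Sort jobs by processing time (SPT order): [6, 9, 10, 12]
Compute completion times sequentially:
  Job 1: processing = 6, completes at 6
  Job 2: processing = 9, completes at 15
  Job 3: processing = 10, completes at 25
  Job 4: processing = 12, completes at 37
Sum of completion times = 83
Average completion time = 83/4 = 20.75

20.75


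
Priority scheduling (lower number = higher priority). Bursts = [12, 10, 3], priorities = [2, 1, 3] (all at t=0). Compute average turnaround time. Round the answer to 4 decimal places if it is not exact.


Sort by priority (ascending = highest first):
Order: [(1, 10), (2, 12), (3, 3)]
Completion times:
  Priority 1, burst=10, C=10
  Priority 2, burst=12, C=22
  Priority 3, burst=3, C=25
Average turnaround = 57/3 = 19.0

19.0


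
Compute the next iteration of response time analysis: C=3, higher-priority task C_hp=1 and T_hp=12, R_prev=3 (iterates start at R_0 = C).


R_next = C + ceil(R_prev / T_hp) * C_hp
ceil(3 / 12) = ceil(0.25) = 1
Interference = 1 * 1 = 1
R_next = 3 + 1 = 4

4


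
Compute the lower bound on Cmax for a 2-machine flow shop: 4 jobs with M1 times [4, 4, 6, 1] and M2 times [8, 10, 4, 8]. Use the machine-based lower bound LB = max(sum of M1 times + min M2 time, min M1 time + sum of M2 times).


LB1 = sum(M1 times) + min(M2 times) = 15 + 4 = 19
LB2 = min(M1 times) + sum(M2 times) = 1 + 30 = 31
Lower bound = max(LB1, LB2) = max(19, 31) = 31

31


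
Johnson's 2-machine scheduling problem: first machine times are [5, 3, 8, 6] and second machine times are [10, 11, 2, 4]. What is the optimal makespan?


Apply Johnson's rule:
  Group 1 (a <= b): [(2, 3, 11), (1, 5, 10)]
  Group 2 (a > b): [(4, 6, 4), (3, 8, 2)]
Optimal job order: [2, 1, 4, 3]
Schedule:
  Job 2: M1 done at 3, M2 done at 14
  Job 1: M1 done at 8, M2 done at 24
  Job 4: M1 done at 14, M2 done at 28
  Job 3: M1 done at 22, M2 done at 30
Makespan = 30

30


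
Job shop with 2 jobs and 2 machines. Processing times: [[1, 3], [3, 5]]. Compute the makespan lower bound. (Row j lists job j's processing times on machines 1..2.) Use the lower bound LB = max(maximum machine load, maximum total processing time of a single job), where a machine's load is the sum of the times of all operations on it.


Machine loads:
  Machine 1: 1 + 3 = 4
  Machine 2: 3 + 5 = 8
Max machine load = 8
Job totals:
  Job 1: 4
  Job 2: 8
Max job total = 8
Lower bound = max(8, 8) = 8

8


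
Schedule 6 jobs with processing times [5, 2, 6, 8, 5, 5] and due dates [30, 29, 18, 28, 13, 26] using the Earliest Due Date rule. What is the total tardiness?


Sort by due date (EDD order): [(5, 13), (6, 18), (5, 26), (8, 28), (2, 29), (5, 30)]
Compute completion times and tardiness:
  Job 1: p=5, d=13, C=5, tardiness=max(0,5-13)=0
  Job 2: p=6, d=18, C=11, tardiness=max(0,11-18)=0
  Job 3: p=5, d=26, C=16, tardiness=max(0,16-26)=0
  Job 4: p=8, d=28, C=24, tardiness=max(0,24-28)=0
  Job 5: p=2, d=29, C=26, tardiness=max(0,26-29)=0
  Job 6: p=5, d=30, C=31, tardiness=max(0,31-30)=1
Total tardiness = 1

1


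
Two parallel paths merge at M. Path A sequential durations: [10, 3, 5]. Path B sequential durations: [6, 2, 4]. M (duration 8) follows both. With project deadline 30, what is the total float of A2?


Forward pass: ES(A2) = sum of predecessors on chain A = 10
EF = ES + duration = 10 + 3 = 13
Backward pass: LF(M) = deadline = 30; LS(M) = 30 - 8 = 22
LF(A2) = LS(M) - sum(successors on chain A) = 22 - 5 = 17
LS = LF - duration = 17 - 3 = 14
Total float = LS - ES = 14 - 10 = 4

4


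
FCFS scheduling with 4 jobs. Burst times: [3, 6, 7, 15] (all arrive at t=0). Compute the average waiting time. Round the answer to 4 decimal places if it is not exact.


FCFS order (as given): [3, 6, 7, 15]
Waiting times:
  Job 1: wait = 0
  Job 2: wait = 3
  Job 3: wait = 9
  Job 4: wait = 16
Sum of waiting times = 28
Average waiting time = 28/4 = 7.0

7.0


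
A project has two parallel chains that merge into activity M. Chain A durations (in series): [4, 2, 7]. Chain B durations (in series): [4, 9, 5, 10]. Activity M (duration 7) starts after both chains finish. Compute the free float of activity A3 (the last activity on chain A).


ES(A3) = sum of predecessors on chain A = 6
EF(A3) = ES + duration = 6 + 7 = 13
Successor of A3 is M. ES(M) = max(sum(A), sum(B)) = max(13, 28) = 28
Free float = ES(successor) - EF(current) = 28 - 13 = 15

15


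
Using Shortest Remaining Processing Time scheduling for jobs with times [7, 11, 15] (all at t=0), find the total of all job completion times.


Since all jobs arrive at t=0, SRPT equals SPT ordering.
SPT order: [7, 11, 15]
Completion times:
  Job 1: p=7, C=7
  Job 2: p=11, C=18
  Job 3: p=15, C=33
Total completion time = 7 + 18 + 33 = 58

58


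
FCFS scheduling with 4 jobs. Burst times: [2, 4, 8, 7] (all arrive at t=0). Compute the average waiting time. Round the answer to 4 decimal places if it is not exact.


FCFS order (as given): [2, 4, 8, 7]
Waiting times:
  Job 1: wait = 0
  Job 2: wait = 2
  Job 3: wait = 6
  Job 4: wait = 14
Sum of waiting times = 22
Average waiting time = 22/4 = 5.5

5.5


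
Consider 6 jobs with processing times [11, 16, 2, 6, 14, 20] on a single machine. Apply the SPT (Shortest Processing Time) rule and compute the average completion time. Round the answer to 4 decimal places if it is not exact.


Sort jobs by processing time (SPT order): [2, 6, 11, 14, 16, 20]
Compute completion times sequentially:
  Job 1: processing = 2, completes at 2
  Job 2: processing = 6, completes at 8
  Job 3: processing = 11, completes at 19
  Job 4: processing = 14, completes at 33
  Job 5: processing = 16, completes at 49
  Job 6: processing = 20, completes at 69
Sum of completion times = 180
Average completion time = 180/6 = 30.0

30.0


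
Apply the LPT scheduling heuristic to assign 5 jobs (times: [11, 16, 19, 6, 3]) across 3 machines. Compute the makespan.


Sort jobs in decreasing order (LPT): [19, 16, 11, 6, 3]
Assign each job to the least loaded machine:
  Machine 1: jobs [19], load = 19
  Machine 2: jobs [16, 3], load = 19
  Machine 3: jobs [11, 6], load = 17
Makespan = max load = 19

19


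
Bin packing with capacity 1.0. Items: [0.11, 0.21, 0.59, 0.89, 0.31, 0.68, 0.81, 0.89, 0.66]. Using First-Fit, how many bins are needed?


Place items sequentially using First-Fit:
  Item 0.11 -> new Bin 1
  Item 0.21 -> Bin 1 (now 0.32)
  Item 0.59 -> Bin 1 (now 0.91)
  Item 0.89 -> new Bin 2
  Item 0.31 -> new Bin 3
  Item 0.68 -> Bin 3 (now 0.99)
  Item 0.81 -> new Bin 4
  Item 0.89 -> new Bin 5
  Item 0.66 -> new Bin 6
Total bins used = 6

6


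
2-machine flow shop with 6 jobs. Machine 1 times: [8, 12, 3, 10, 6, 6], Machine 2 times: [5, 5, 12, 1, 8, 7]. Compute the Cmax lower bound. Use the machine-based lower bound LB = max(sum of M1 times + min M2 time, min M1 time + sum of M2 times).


LB1 = sum(M1 times) + min(M2 times) = 45 + 1 = 46
LB2 = min(M1 times) + sum(M2 times) = 3 + 38 = 41
Lower bound = max(LB1, LB2) = max(46, 41) = 46

46


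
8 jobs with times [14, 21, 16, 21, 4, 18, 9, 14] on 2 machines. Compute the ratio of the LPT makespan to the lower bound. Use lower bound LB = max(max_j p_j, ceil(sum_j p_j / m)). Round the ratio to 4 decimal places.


LPT order: [21, 21, 18, 16, 14, 14, 9, 4]
Machine loads after assignment: [57, 60]
LPT makespan = 60
Lower bound = max(max_job, ceil(total/2)) = max(21, 59) = 59
Ratio = 60 / 59 = 1.0169

1.0169


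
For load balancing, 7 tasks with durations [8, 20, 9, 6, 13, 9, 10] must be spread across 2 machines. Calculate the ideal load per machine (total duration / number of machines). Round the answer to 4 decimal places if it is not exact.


Total processing time = 8 + 20 + 9 + 6 + 13 + 9 + 10 = 75
Number of machines = 2
Ideal balanced load = 75 / 2 = 37.5

37.5


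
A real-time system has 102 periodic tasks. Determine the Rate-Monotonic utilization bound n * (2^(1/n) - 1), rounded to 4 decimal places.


Compute 2^(1/102) = 1.0068187028
Subtract 1: 1.0068187028 - 1 = 0.0068187028
Multiply by n: 102 * 0.0068187028 = 0.6955076856
Round to 4 dp: 0.6955

0.6955


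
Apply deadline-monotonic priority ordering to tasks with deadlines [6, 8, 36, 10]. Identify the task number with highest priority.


Sort tasks by relative deadline (ascending):
  Task 1: deadline = 6
  Task 2: deadline = 8
  Task 4: deadline = 10
  Task 3: deadline = 36
Priority order (highest first): [1, 2, 4, 3]
Highest priority task = 1

1


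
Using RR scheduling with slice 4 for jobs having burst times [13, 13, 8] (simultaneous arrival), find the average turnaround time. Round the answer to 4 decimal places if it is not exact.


Time quantum = 4
Execution trace:
  J1 runs 4 units, time = 4
  J2 runs 4 units, time = 8
  J3 runs 4 units, time = 12
  J1 runs 4 units, time = 16
  J2 runs 4 units, time = 20
  J3 runs 4 units, time = 24
  J1 runs 4 units, time = 28
  J2 runs 4 units, time = 32
  J1 runs 1 units, time = 33
  J2 runs 1 units, time = 34
Finish times: [33, 34, 24]
Average turnaround = 91/3 = 30.3333

30.3333


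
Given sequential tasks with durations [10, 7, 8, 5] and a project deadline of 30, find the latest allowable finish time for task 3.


LF(activity 3) = deadline - sum of successor durations
Successors: activities 4 through 4 with durations [5]
Sum of successor durations = 5
LF = 30 - 5 = 25

25


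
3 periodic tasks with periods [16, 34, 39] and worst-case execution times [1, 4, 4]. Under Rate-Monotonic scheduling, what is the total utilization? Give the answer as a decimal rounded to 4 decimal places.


Compute individual utilizations (exact fractions):
  Task 1: C/T = 1/16 (approx. 0.0625)
  Task 2: C/T = 4/34 = 2/17 (approx. 0.1176)
  Task 3: C/T = 4/39 (approx. 0.1026)
Total utilization U = 1/16 + 2/17 + 4/39 = 2999/10608
Rounded to 4 decimal places: U = 0.2827
RM (Liu & Layland) bound for 3 tasks = 0.779763; compare with U = 2999/10608 (approx. 0.282711)
U <= bound, so schedulable by RM sufficient condition.

0.2827


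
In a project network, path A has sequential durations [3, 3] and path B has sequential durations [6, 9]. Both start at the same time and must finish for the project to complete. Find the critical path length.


Path A total = 3 + 3 = 6
Path B total = 6 + 9 = 15
Critical path = longest path = max(6, 15) = 15

15


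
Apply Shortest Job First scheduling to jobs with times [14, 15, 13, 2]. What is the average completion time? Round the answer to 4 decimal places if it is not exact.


SJF order (ascending): [2, 13, 14, 15]
Completion times:
  Job 1: burst=2, C=2
  Job 2: burst=13, C=15
  Job 3: burst=14, C=29
  Job 4: burst=15, C=44
Average completion = 90/4 = 22.5

22.5


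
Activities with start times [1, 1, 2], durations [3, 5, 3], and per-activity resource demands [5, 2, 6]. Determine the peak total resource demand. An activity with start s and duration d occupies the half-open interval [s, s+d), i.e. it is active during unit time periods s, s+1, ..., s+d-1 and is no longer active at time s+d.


Each activity i is active on [start_i, start_i + duration_i).
Compute total resource usage per time slot:
  t=0: active resources = [], total = 0
  t=1: active resources = [5, 2], total = 7
  t=2: active resources = [5, 2, 6], total = 13
  t=3: active resources = [5, 2, 6], total = 13
  t=4: active resources = [2, 6], total = 8
  t=5: active resources = [2], total = 2
Peak resource demand = 13

13


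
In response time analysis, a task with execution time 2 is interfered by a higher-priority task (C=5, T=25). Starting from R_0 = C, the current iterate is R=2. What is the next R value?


R_next = C + ceil(R_prev / T_hp) * C_hp
ceil(2 / 25) = ceil(0.08) = 1
Interference = 1 * 5 = 5
R_next = 2 + 5 = 7

7


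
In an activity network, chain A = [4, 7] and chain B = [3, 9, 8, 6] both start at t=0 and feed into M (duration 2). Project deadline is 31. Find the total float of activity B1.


Forward pass: ES(B1) = sum of predecessors on chain B = 0
EF = ES + duration = 0 + 3 = 3
Backward pass: LF(M) = deadline = 31; LS(M) = 31 - 2 = 29
LF(B1) = LS(M) - sum(successors on chain B) = 29 - 23 = 6
LS = LF - duration = 6 - 3 = 3
Total float = LS - ES = 3 - 0 = 3

3


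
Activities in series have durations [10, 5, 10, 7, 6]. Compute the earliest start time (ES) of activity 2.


Activity 2 starts after activities 1 through 1 complete.
Predecessor durations: [10]
ES = 10 = 10

10


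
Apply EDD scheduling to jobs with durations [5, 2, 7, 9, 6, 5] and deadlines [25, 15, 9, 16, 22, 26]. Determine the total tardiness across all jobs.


Sort by due date (EDD order): [(7, 9), (2, 15), (9, 16), (6, 22), (5, 25), (5, 26)]
Compute completion times and tardiness:
  Job 1: p=7, d=9, C=7, tardiness=max(0,7-9)=0
  Job 2: p=2, d=15, C=9, tardiness=max(0,9-15)=0
  Job 3: p=9, d=16, C=18, tardiness=max(0,18-16)=2
  Job 4: p=6, d=22, C=24, tardiness=max(0,24-22)=2
  Job 5: p=5, d=25, C=29, tardiness=max(0,29-25)=4
  Job 6: p=5, d=26, C=34, tardiness=max(0,34-26)=8
Total tardiness = 16

16


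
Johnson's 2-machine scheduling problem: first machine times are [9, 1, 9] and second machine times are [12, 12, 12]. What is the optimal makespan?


Apply Johnson's rule:
  Group 1 (a <= b): [(2, 1, 12), (1, 9, 12), (3, 9, 12)]
  Group 2 (a > b): []
Optimal job order: [2, 1, 3]
Schedule:
  Job 2: M1 done at 1, M2 done at 13
  Job 1: M1 done at 10, M2 done at 25
  Job 3: M1 done at 19, M2 done at 37
Makespan = 37

37


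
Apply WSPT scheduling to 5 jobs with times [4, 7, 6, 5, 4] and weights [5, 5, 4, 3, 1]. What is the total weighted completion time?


Compute p/w ratios and sort ascending (WSPT): [(4, 5), (7, 5), (6, 4), (5, 3), (4, 1)]
Compute weighted completion times:
  Job (p=4,w=5): C=4, w*C=5*4=20
  Job (p=7,w=5): C=11, w*C=5*11=55
  Job (p=6,w=4): C=17, w*C=4*17=68
  Job (p=5,w=3): C=22, w*C=3*22=66
  Job (p=4,w=1): C=26, w*C=1*26=26
Total weighted completion time = 235

235


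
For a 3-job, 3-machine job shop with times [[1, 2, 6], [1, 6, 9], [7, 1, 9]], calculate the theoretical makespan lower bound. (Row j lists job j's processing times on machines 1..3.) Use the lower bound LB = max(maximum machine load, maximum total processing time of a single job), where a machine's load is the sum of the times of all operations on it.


Machine loads:
  Machine 1: 1 + 1 + 7 = 9
  Machine 2: 2 + 6 + 1 = 9
  Machine 3: 6 + 9 + 9 = 24
Max machine load = 24
Job totals:
  Job 1: 9
  Job 2: 16
  Job 3: 17
Max job total = 17
Lower bound = max(24, 17) = 24

24


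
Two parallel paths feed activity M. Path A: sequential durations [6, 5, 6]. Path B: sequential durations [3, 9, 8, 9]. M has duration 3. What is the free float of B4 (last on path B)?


ES(B4) = sum of predecessors on chain B = 20
EF(B4) = ES + duration = 20 + 9 = 29
Successor of B4 is M. ES(M) = max(sum(A), sum(B)) = max(17, 29) = 29
Free float = ES(successor) - EF(current) = 29 - 29 = 0

0


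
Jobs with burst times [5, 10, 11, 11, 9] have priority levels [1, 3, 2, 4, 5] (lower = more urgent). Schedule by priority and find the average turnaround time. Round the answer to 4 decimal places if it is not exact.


Sort by priority (ascending = highest first):
Order: [(1, 5), (2, 11), (3, 10), (4, 11), (5, 9)]
Completion times:
  Priority 1, burst=5, C=5
  Priority 2, burst=11, C=16
  Priority 3, burst=10, C=26
  Priority 4, burst=11, C=37
  Priority 5, burst=9, C=46
Average turnaround = 130/5 = 26.0

26.0


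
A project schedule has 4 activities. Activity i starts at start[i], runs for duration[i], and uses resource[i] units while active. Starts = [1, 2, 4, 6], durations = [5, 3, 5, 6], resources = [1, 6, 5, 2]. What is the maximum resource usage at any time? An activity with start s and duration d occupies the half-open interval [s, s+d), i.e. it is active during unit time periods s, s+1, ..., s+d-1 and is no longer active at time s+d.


Each activity i is active on [start_i, start_i + duration_i).
Compute total resource usage per time slot:
  t=0: active resources = [], total = 0
  t=1: active resources = [1], total = 1
  t=2: active resources = [1, 6], total = 7
  t=3: active resources = [1, 6], total = 7
  t=4: active resources = [1, 6, 5], total = 12
  t=5: active resources = [1, 5], total = 6
  t=6: active resources = [5, 2], total = 7
  t=7: active resources = [5, 2], total = 7
  t=8: active resources = [5, 2], total = 7
  t=9: active resources = [2], total = 2
  t=10: active resources = [2], total = 2
  t=11: active resources = [2], total = 2
Peak resource demand = 12

12


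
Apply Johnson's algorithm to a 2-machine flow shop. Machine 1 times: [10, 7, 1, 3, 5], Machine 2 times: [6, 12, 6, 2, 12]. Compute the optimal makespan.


Apply Johnson's rule:
  Group 1 (a <= b): [(3, 1, 6), (5, 5, 12), (2, 7, 12)]
  Group 2 (a > b): [(1, 10, 6), (4, 3, 2)]
Optimal job order: [3, 5, 2, 1, 4]
Schedule:
  Job 3: M1 done at 1, M2 done at 7
  Job 5: M1 done at 6, M2 done at 19
  Job 2: M1 done at 13, M2 done at 31
  Job 1: M1 done at 23, M2 done at 37
  Job 4: M1 done at 26, M2 done at 39
Makespan = 39

39


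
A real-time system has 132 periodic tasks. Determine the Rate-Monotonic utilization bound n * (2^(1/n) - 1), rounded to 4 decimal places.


Compute 2^(1/132) = 1.0052649263
Subtract 1: 1.0052649263 - 1 = 0.0052649263
Multiply by n: 132 * 0.0052649263 = 0.6949702716
Round to 4 dp: 0.6950

0.6950


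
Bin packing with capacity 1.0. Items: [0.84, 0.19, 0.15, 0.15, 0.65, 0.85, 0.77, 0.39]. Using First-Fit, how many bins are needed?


Place items sequentially using First-Fit:
  Item 0.84 -> new Bin 1
  Item 0.19 -> new Bin 2
  Item 0.15 -> Bin 1 (now 0.99)
  Item 0.15 -> Bin 2 (now 0.34)
  Item 0.65 -> Bin 2 (now 0.99)
  Item 0.85 -> new Bin 3
  Item 0.77 -> new Bin 4
  Item 0.39 -> new Bin 5
Total bins used = 5

5


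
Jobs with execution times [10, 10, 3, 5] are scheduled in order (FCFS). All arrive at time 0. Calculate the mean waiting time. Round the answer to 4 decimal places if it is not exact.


FCFS order (as given): [10, 10, 3, 5]
Waiting times:
  Job 1: wait = 0
  Job 2: wait = 10
  Job 3: wait = 20
  Job 4: wait = 23
Sum of waiting times = 53
Average waiting time = 53/4 = 13.25

13.25


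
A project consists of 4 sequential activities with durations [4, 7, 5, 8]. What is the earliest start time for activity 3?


Activity 3 starts after activities 1 through 2 complete.
Predecessor durations: [4, 7]
ES = 4 + 7 = 11

11


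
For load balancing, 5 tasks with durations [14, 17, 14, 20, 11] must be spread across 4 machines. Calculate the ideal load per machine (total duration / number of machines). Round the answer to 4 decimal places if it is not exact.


Total processing time = 14 + 17 + 14 + 20 + 11 = 76
Number of machines = 4
Ideal balanced load = 76 / 4 = 19.0

19.0


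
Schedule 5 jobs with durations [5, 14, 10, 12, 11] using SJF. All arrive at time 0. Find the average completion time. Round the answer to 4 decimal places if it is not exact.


SJF order (ascending): [5, 10, 11, 12, 14]
Completion times:
  Job 1: burst=5, C=5
  Job 2: burst=10, C=15
  Job 3: burst=11, C=26
  Job 4: burst=12, C=38
  Job 5: burst=14, C=52
Average completion = 136/5 = 27.2

27.2


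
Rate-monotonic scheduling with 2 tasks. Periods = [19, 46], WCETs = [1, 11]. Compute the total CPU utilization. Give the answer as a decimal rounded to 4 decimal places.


Compute individual utilizations (exact fractions):
  Task 1: C/T = 1/19 (approx. 0.0526)
  Task 2: C/T = 11/46 (approx. 0.2391)
Total utilization U = 1/19 + 11/46 = 255/874
Rounded to 4 decimal places: U = 0.2918
RM (Liu & Layland) bound for 2 tasks = 0.828427; compare with U = 255/874 (approx. 0.291762)
U <= bound, so schedulable by RM sufficient condition.

0.2918


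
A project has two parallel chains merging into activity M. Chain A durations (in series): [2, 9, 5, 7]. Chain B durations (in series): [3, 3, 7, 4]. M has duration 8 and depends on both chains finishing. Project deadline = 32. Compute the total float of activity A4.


Forward pass: ES(A4) = sum of predecessors on chain A = 16
EF = ES + duration = 16 + 7 = 23
Backward pass: LF(M) = deadline = 32; LS(M) = 32 - 8 = 24
LF(A4) = LS(M) - sum(successors on chain A) = 24 - 0 = 24
LS = LF - duration = 24 - 7 = 17
Total float = LS - ES = 17 - 16 = 1

1


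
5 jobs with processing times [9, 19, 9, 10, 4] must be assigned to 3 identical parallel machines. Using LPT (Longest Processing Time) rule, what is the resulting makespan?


Sort jobs in decreasing order (LPT): [19, 10, 9, 9, 4]
Assign each job to the least loaded machine:
  Machine 1: jobs [19], load = 19
  Machine 2: jobs [10, 4], load = 14
  Machine 3: jobs [9, 9], load = 18
Makespan = max load = 19

19


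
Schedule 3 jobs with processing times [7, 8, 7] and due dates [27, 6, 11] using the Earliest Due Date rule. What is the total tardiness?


Sort by due date (EDD order): [(8, 6), (7, 11), (7, 27)]
Compute completion times and tardiness:
  Job 1: p=8, d=6, C=8, tardiness=max(0,8-6)=2
  Job 2: p=7, d=11, C=15, tardiness=max(0,15-11)=4
  Job 3: p=7, d=27, C=22, tardiness=max(0,22-27)=0
Total tardiness = 6

6


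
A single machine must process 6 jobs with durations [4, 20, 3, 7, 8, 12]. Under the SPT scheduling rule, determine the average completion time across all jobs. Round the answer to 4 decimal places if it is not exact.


Sort jobs by processing time (SPT order): [3, 4, 7, 8, 12, 20]
Compute completion times sequentially:
  Job 1: processing = 3, completes at 3
  Job 2: processing = 4, completes at 7
  Job 3: processing = 7, completes at 14
  Job 4: processing = 8, completes at 22
  Job 5: processing = 12, completes at 34
  Job 6: processing = 20, completes at 54
Sum of completion times = 134
Average completion time = 134/6 = 22.3333

22.3333


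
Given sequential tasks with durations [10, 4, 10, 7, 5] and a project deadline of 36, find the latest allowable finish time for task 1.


LF(activity 1) = deadline - sum of successor durations
Successors: activities 2 through 5 with durations [4, 10, 7, 5]
Sum of successor durations = 26
LF = 36 - 26 = 10

10


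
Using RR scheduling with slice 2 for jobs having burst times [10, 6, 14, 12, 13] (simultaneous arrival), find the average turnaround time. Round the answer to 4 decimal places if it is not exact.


Time quantum = 2
Execution trace:
  J1 runs 2 units, time = 2
  J2 runs 2 units, time = 4
  J3 runs 2 units, time = 6
  J4 runs 2 units, time = 8
  J5 runs 2 units, time = 10
  J1 runs 2 units, time = 12
  J2 runs 2 units, time = 14
  J3 runs 2 units, time = 16
  J4 runs 2 units, time = 18
  J5 runs 2 units, time = 20
  J1 runs 2 units, time = 22
  J2 runs 2 units, time = 24
  J3 runs 2 units, time = 26
  J4 runs 2 units, time = 28
  J5 runs 2 units, time = 30
  J1 runs 2 units, time = 32
  J3 runs 2 units, time = 34
  J4 runs 2 units, time = 36
  J5 runs 2 units, time = 38
  J1 runs 2 units, time = 40
  J3 runs 2 units, time = 42
  J4 runs 2 units, time = 44
  J5 runs 2 units, time = 46
  J3 runs 2 units, time = 48
  J4 runs 2 units, time = 50
  J5 runs 2 units, time = 52
  J3 runs 2 units, time = 54
  J5 runs 1 units, time = 55
Finish times: [40, 24, 54, 50, 55]
Average turnaround = 223/5 = 44.6

44.6


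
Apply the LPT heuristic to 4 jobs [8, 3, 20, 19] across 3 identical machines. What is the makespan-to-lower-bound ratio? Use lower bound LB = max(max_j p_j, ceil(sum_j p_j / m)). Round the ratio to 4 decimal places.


LPT order: [20, 19, 8, 3]
Machine loads after assignment: [20, 19, 11]
LPT makespan = 20
Lower bound = max(max_job, ceil(total/3)) = max(20, 17) = 20
Ratio = 20 / 20 = 1.0

1.0


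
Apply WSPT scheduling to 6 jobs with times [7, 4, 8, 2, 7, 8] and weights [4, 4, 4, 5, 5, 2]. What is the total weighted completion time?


Compute p/w ratios and sort ascending (WSPT): [(2, 5), (4, 4), (7, 5), (7, 4), (8, 4), (8, 2)]
Compute weighted completion times:
  Job (p=2,w=5): C=2, w*C=5*2=10
  Job (p=4,w=4): C=6, w*C=4*6=24
  Job (p=7,w=5): C=13, w*C=5*13=65
  Job (p=7,w=4): C=20, w*C=4*20=80
  Job (p=8,w=4): C=28, w*C=4*28=112
  Job (p=8,w=2): C=36, w*C=2*36=72
Total weighted completion time = 363

363


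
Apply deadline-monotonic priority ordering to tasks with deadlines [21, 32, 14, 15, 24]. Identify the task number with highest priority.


Sort tasks by relative deadline (ascending):
  Task 3: deadline = 14
  Task 4: deadline = 15
  Task 1: deadline = 21
  Task 5: deadline = 24
  Task 2: deadline = 32
Priority order (highest first): [3, 4, 1, 5, 2]
Highest priority task = 3

3


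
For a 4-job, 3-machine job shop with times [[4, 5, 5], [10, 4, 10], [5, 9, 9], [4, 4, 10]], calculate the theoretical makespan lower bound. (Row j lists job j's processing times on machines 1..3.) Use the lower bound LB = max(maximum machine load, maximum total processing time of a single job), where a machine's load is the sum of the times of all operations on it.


Machine loads:
  Machine 1: 4 + 10 + 5 + 4 = 23
  Machine 2: 5 + 4 + 9 + 4 = 22
  Machine 3: 5 + 10 + 9 + 10 = 34
Max machine load = 34
Job totals:
  Job 1: 14
  Job 2: 24
  Job 3: 23
  Job 4: 18
Max job total = 24
Lower bound = max(34, 24) = 34

34


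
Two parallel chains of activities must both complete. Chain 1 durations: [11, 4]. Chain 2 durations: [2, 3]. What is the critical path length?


Path A total = 11 + 4 = 15
Path B total = 2 + 3 = 5
Critical path = longest path = max(15, 5) = 15

15


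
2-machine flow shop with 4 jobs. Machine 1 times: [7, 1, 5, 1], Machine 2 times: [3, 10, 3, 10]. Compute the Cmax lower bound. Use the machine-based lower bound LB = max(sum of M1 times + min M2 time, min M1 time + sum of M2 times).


LB1 = sum(M1 times) + min(M2 times) = 14 + 3 = 17
LB2 = min(M1 times) + sum(M2 times) = 1 + 26 = 27
Lower bound = max(LB1, LB2) = max(17, 27) = 27

27


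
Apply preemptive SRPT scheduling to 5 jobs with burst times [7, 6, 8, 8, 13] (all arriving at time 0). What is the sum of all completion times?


Since all jobs arrive at t=0, SRPT equals SPT ordering.
SPT order: [6, 7, 8, 8, 13]
Completion times:
  Job 1: p=6, C=6
  Job 2: p=7, C=13
  Job 3: p=8, C=21
  Job 4: p=8, C=29
  Job 5: p=13, C=42
Total completion time = 6 + 13 + 21 + 29 + 42 = 111

111


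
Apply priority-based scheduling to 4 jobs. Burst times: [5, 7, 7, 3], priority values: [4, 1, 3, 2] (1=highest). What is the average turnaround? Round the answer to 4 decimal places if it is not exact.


Sort by priority (ascending = highest first):
Order: [(1, 7), (2, 3), (3, 7), (4, 5)]
Completion times:
  Priority 1, burst=7, C=7
  Priority 2, burst=3, C=10
  Priority 3, burst=7, C=17
  Priority 4, burst=5, C=22
Average turnaround = 56/4 = 14.0

14.0


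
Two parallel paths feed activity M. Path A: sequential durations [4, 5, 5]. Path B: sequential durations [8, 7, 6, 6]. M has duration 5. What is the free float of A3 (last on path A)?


ES(A3) = sum of predecessors on chain A = 9
EF(A3) = ES + duration = 9 + 5 = 14
Successor of A3 is M. ES(M) = max(sum(A), sum(B)) = max(14, 27) = 27
Free float = ES(successor) - EF(current) = 27 - 14 = 13

13
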